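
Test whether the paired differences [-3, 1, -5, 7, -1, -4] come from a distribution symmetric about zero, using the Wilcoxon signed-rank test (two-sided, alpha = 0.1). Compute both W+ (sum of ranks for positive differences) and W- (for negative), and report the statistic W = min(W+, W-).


Step 1: Drop any zero differences (none here) and take |d_i|.
|d| = [3, 1, 5, 7, 1, 4]
Step 2: Midrank |d_i| (ties get averaged ranks).
ranks: |3|->3, |1|->1.5, |5|->5, |7|->6, |1|->1.5, |4|->4
Step 3: Attach original signs; sum ranks with positive sign and with negative sign.
W+ = 1.5 + 6 = 7.5
W- = 3 + 5 + 1.5 + 4 = 13.5
(Check: W+ + W- = 21 should equal n(n+1)/2 = 21.)
Step 4: Test statistic W = min(W+, W-) = 7.5.
Step 5: Ties in |d|, so use the tie-corrected normal approximation.
        E[W] = n(n+1)/4 = 6*7/4 = 10.5.
        Tie groups: |d|=1 (t=2); sum(t^3 - t) = 6.
        Var[W] = n(n+1)(2n+1)/24 - sum(t^3-t)/48 = 546/24 - 6/48 = 22.625.
        z = (W - E[W]) / sqrt(Var[W]) = (7.5 - 10.5) / 4.7566 = -0.6307.
        Two-sided p = 2*Phi(z) = 0.528233.
Step 6: alpha = 0.1. fail to reject H0.

W+ = 7.5, W- = 13.5, W = min = 7.5, p = 0.528233, fail to reject H0.


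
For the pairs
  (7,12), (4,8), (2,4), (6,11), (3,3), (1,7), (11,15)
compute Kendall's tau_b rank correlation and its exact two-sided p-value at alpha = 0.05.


Step 1: Enumerate the 21 unordered pairs (i,j) with i<j and classify each by sign(x_j-x_i) * sign(y_j-y_i).
  (1,2):dx=-3,dy=-4->C; (1,3):dx=-5,dy=-8->C; (1,4):dx=-1,dy=-1->C; (1,5):dx=-4,dy=-9->C
  (1,6):dx=-6,dy=-5->C; (1,7):dx=+4,dy=+3->C; (2,3):dx=-2,dy=-4->C; (2,4):dx=+2,dy=+3->C
  (2,5):dx=-1,dy=-5->C; (2,6):dx=-3,dy=-1->C; (2,7):dx=+7,dy=+7->C; (3,4):dx=+4,dy=+7->C
  (3,5):dx=+1,dy=-1->D; (3,6):dx=-1,dy=+3->D; (3,7):dx=+9,dy=+11->C; (4,5):dx=-3,dy=-8->C
  (4,6):dx=-5,dy=-4->C; (4,7):dx=+5,dy=+4->C; (5,6):dx=-2,dy=+4->D; (5,7):dx=+8,dy=+12->C
  (6,7):dx=+10,dy=+8->C
Step 2: C = 18, D = 3, total pairs = 21.
Step 3: tau = (C - D)/(n(n-1)/2) = (18 - 3)/21 = 0.714286.
Step 4: Exact two-sided p-value (enumerate n! = 5040 permutations of y under H0): p = 0.030159.
Step 5: alpha = 0.05. reject H0.

tau_b = 0.7143 (C=18, D=3), p = 0.030159, reject H0.


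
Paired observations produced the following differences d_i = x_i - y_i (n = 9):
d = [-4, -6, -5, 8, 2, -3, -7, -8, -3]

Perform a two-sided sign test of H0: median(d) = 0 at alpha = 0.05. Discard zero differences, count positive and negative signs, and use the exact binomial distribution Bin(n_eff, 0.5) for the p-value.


Step 1: Discard zero differences. Original n = 9; n_eff = number of nonzero differences = 9.
Nonzero differences (with sign): -4, -6, -5, +8, +2, -3, -7, -8, -3
Step 2: Count signs: positive = 2, negative = 7.
Step 3: Under H0: P(positive) = 0.5, so the number of positives S ~ Bin(9, 0.5).
Step 4: Two-sided exact p-value = sum of Bin(9,0.5) probabilities at or below the observed probability = 0.179688.
Step 5: alpha = 0.05. fail to reject H0.

n_eff = 9, pos = 2, neg = 7, p = 0.179688, fail to reject H0.


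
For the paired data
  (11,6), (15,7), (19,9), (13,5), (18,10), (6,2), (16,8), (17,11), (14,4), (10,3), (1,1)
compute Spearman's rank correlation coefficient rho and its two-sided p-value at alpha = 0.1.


Step 1: Rank x and y separately (midranks; no ties here).
rank(x): 11->4, 15->7, 19->11, 13->5, 18->10, 6->2, 16->8, 17->9, 14->6, 10->3, 1->1
rank(y): 6->6, 7->7, 9->9, 5->5, 10->10, 2->2, 8->8, 11->11, 4->4, 3->3, 1->1
Step 2: d_i = R_x(i) - R_y(i); compute d_i^2.
  (4-6)^2=4, (7-7)^2=0, (11-9)^2=4, (5-5)^2=0, (10-10)^2=0, (2-2)^2=0, (8-8)^2=0, (9-11)^2=4, (6-4)^2=4, (3-3)^2=0, (1-1)^2=0
sum(d^2) = 16.
Step 3: rho = 1 - 6*16 / (11*(11^2 - 1)) = 1 - 96/1320 = 0.927273.
Step 4: Under H0, t = rho * sqrt((n-2)/(1-rho^2)) = 7.4303 ~ t(9).
Step 5: Two-sided p-value from the t-distribution with 9 df = 0.000040.
Step 6: alpha = 0.1. reject H0.

rho = 0.9273, p = 0.000040, reject H0 at alpha = 0.1.


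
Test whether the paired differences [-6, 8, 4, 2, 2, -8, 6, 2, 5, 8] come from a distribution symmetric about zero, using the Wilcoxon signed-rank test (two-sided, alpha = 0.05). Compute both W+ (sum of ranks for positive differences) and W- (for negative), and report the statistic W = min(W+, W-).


Step 1: Drop any zero differences (none here) and take |d_i|.
|d| = [6, 8, 4, 2, 2, 8, 6, 2, 5, 8]
Step 2: Midrank |d_i| (ties get averaged ranks).
ranks: |6|->6.5, |8|->9, |4|->4, |2|->2, |2|->2, |8|->9, |6|->6.5, |2|->2, |5|->5, |8|->9
Step 3: Attach original signs; sum ranks with positive sign and with negative sign.
W+ = 9 + 4 + 2 + 2 + 6.5 + 2 + 5 + 9 = 39.5
W- = 6.5 + 9 = 15.5
(Check: W+ + W- = 55 should equal n(n+1)/2 = 55.)
Step 4: Test statistic W = min(W+, W-) = 15.5.
Step 5: Ties in |d|, so use the tie-corrected normal approximation.
        E[W] = n(n+1)/4 = 10*11/4 = 27.5.
        Tie groups: |d|=2 (t=3), |d|=6 (t=2), |d|=8 (t=3); sum(t^3 - t) = 54.
        Var[W] = n(n+1)(2n+1)/24 - sum(t^3-t)/48 = 2310/24 - 54/48 = 95.125.
        z = (W - E[W]) / sqrt(Var[W]) = (15.5 - 27.5) / 9.7532 = -1.2304.
        Two-sided p = 2*Phi(z) = 0.218561.
Step 6: alpha = 0.05. fail to reject H0.

W+ = 39.5, W- = 15.5, W = min = 15.5, p = 0.218561, fail to reject H0.


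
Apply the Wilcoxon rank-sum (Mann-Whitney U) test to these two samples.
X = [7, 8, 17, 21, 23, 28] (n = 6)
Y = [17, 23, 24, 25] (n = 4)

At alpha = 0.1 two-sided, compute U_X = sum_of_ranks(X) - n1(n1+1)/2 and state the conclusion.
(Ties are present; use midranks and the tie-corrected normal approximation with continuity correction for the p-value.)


Step 1: Combine and sort all 10 observations; assign midranks.
sorted (value, group): (7,X), (8,X), (17,X), (17,Y), (21,X), (23,X), (23,Y), (24,Y), (25,Y), (28,X)
ranks: 7->1, 8->2, 17->3.5, 17->3.5, 21->5, 23->6.5, 23->6.5, 24->8, 25->9, 28->10
Step 2: Rank sum for X: R1 = 1 + 2 + 3.5 + 5 + 6.5 + 10 = 28.
Step 3: U_X = R1 - n1(n1+1)/2 = 28 - 6*7/2 = 28 - 21 = 7.
       U_Y = n1*n2 - U_X = 24 - 7 = 17.
Step 4: Ties are present, so use the tie-corrected normal approximation (with continuity correction) for the p-value.
Step 5: p-value = 0.334409; compare to alpha = 0.1. fail to reject H0.

U_X = 7, p = 0.334409, fail to reject H0 at alpha = 0.1.


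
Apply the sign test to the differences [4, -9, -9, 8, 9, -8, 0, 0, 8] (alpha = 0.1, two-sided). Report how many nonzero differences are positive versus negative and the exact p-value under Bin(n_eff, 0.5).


Step 1: Discard zero differences. Original n = 9; n_eff = number of nonzero differences = 7.
Nonzero differences (with sign): +4, -9, -9, +8, +9, -8, +8
Step 2: Count signs: positive = 4, negative = 3.
Step 3: Under H0: P(positive) = 0.5, so the number of positives S ~ Bin(7, 0.5).
Step 4: Two-sided exact p-value = sum of Bin(7,0.5) probabilities at or below the observed probability = 1.000000.
Step 5: alpha = 0.1. fail to reject H0.

n_eff = 7, pos = 4, neg = 3, p = 1.000000, fail to reject H0.


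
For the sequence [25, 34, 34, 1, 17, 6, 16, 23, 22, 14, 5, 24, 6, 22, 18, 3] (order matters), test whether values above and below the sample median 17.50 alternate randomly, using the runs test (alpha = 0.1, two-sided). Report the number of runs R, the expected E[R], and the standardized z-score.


Step 1: Compute median = 17.50; label A = above, B = below.
Labels in order: AAABBBBAABBABAAB  (n_A = 8, n_B = 8)
Step 2: Count runs R = 8.
Step 3: Under H0 (random ordering), E[R] = 2*n_A*n_B/(n_A+n_B) + 1 = 2*8*8/16 + 1 = 9.0000.
        Var[R] = 2*n_A*n_B*(2*n_A*n_B - n_A - n_B) / ((n_A+n_B)^2 * (n_A+n_B-1)) = 14336/3840 = 3.7333.
        SD[R] = 1.9322.
Step 4: Continuity-corrected z = (R + 0.5 - E[R]) / SD[R] = (8 + 0.5 - 9.0000) / 1.9322 = -0.2588.
Step 5: Two-sided p-value via normal approximation = 2*(1 - Phi(|z|)) = 0.795809.
Step 6: alpha = 0.1. fail to reject H0.

R = 8, z = -0.2588, p = 0.795809, fail to reject H0.


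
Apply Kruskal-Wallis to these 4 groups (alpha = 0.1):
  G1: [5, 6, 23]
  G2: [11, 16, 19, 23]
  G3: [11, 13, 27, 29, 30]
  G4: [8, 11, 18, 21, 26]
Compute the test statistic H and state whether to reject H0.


Step 1: Combine all N = 17 observations and assign midranks.
sorted (value, group, rank): (5,G1,1), (6,G1,2), (8,G4,3), (11,G2,5), (11,G3,5), (11,G4,5), (13,G3,7), (16,G2,8), (18,G4,9), (19,G2,10), (21,G4,11), (23,G1,12.5), (23,G2,12.5), (26,G4,14), (27,G3,15), (29,G3,16), (30,G3,17)
Step 2: Sum ranks within each group.
R_1 = 15.5 (n_1 = 3)
R_2 = 35.5 (n_2 = 4)
R_3 = 60 (n_3 = 5)
R_4 = 42 (n_4 = 5)
Step 3: H = 12/(N(N+1)) * sum(R_i^2/n_i) - 3(N+1)
     = 12/(17*18) * (15.5^2/3 + 35.5^2/4 + 60^2/5 + 42^2/5) - 3*18
     = 0.039216 * 1467.95 - 54
     = 3.566503.
Step 4: Ties present; correction factor C = 1 - 30/(17^3 - 17) = 0.993873. Corrected H = 3.566503 / 0.993873 = 3.588492.
Step 5: Under H0, H ~ chi^2(3); p-value = 0.309465.
Step 6: alpha = 0.1. fail to reject H0.

H = 3.5885, df = 3, p = 0.309465, fail to reject H0.


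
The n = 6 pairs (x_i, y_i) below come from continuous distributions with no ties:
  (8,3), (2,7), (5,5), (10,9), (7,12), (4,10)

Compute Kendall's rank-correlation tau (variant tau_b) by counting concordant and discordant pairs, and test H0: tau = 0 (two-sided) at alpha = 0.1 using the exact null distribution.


Step 1: Enumerate the 15 unordered pairs (i,j) with i<j and classify each by sign(x_j-x_i) * sign(y_j-y_i).
  (1,2):dx=-6,dy=+4->D; (1,3):dx=-3,dy=+2->D; (1,4):dx=+2,dy=+6->C; (1,5):dx=-1,dy=+9->D
  (1,6):dx=-4,dy=+7->D; (2,3):dx=+3,dy=-2->D; (2,4):dx=+8,dy=+2->C; (2,5):dx=+5,dy=+5->C
  (2,6):dx=+2,dy=+3->C; (3,4):dx=+5,dy=+4->C; (3,5):dx=+2,dy=+7->C; (3,6):dx=-1,dy=+5->D
  (4,5):dx=-3,dy=+3->D; (4,6):dx=-6,dy=+1->D; (5,6):dx=-3,dy=-2->C
Step 2: C = 7, D = 8, total pairs = 15.
Step 3: tau = (C - D)/(n(n-1)/2) = (7 - 8)/15 = -0.066667.
Step 4: Exact two-sided p-value (enumerate n! = 720 permutations of y under H0): p = 1.000000.
Step 5: alpha = 0.1. fail to reject H0.

tau_b = -0.0667 (C=7, D=8), p = 1.000000, fail to reject H0.


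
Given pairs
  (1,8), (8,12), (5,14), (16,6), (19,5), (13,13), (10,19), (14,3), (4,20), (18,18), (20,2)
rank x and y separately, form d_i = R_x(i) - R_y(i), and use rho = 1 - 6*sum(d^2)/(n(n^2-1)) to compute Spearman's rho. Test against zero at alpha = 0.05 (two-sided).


Step 1: Rank x and y separately (midranks; no ties here).
rank(x): 1->1, 8->4, 5->3, 16->8, 19->10, 13->6, 10->5, 14->7, 4->2, 18->9, 20->11
rank(y): 8->5, 12->6, 14->8, 6->4, 5->3, 13->7, 19->10, 3->2, 20->11, 18->9, 2->1
Step 2: d_i = R_x(i) - R_y(i); compute d_i^2.
  (1-5)^2=16, (4-6)^2=4, (3-8)^2=25, (8-4)^2=16, (10-3)^2=49, (6-7)^2=1, (5-10)^2=25, (7-2)^2=25, (2-11)^2=81, (9-9)^2=0, (11-1)^2=100
sum(d^2) = 342.
Step 3: rho = 1 - 6*342 / (11*(11^2 - 1)) = 1 - 2052/1320 = -0.554545.
Step 4: Under H0, t = rho * sqrt((n-2)/(1-rho^2)) = -1.9992 ~ t(9).
Step 5: Two-sided p-value from the t-distribution with 9 df = 0.076652.
Step 6: alpha = 0.05. fail to reject H0.

rho = -0.5545, p = 0.076652, fail to reject H0 at alpha = 0.05.


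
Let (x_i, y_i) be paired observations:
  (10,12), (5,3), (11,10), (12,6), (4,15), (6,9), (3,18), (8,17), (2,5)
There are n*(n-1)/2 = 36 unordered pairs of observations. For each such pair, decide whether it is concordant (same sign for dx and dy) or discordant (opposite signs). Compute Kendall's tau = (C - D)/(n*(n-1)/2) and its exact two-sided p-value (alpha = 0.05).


Step 1: Enumerate the 36 unordered pairs (i,j) with i<j and classify each by sign(x_j-x_i) * sign(y_j-y_i).
  (1,2):dx=-5,dy=-9->C; (1,3):dx=+1,dy=-2->D; (1,4):dx=+2,dy=-6->D; (1,5):dx=-6,dy=+3->D
  (1,6):dx=-4,dy=-3->C; (1,7):dx=-7,dy=+6->D; (1,8):dx=-2,dy=+5->D; (1,9):dx=-8,dy=-7->C
  (2,3):dx=+6,dy=+7->C; (2,4):dx=+7,dy=+3->C; (2,5):dx=-1,dy=+12->D; (2,6):dx=+1,dy=+6->C
  (2,7):dx=-2,dy=+15->D; (2,8):dx=+3,dy=+14->C; (2,9):dx=-3,dy=+2->D; (3,4):dx=+1,dy=-4->D
  (3,5):dx=-7,dy=+5->D; (3,6):dx=-5,dy=-1->C; (3,7):dx=-8,dy=+8->D; (3,8):dx=-3,dy=+7->D
  (3,9):dx=-9,dy=-5->C; (4,5):dx=-8,dy=+9->D; (4,6):dx=-6,dy=+3->D; (4,7):dx=-9,dy=+12->D
  (4,8):dx=-4,dy=+11->D; (4,9):dx=-10,dy=-1->C; (5,6):dx=+2,dy=-6->D; (5,7):dx=-1,dy=+3->D
  (5,8):dx=+4,dy=+2->C; (5,9):dx=-2,dy=-10->C; (6,7):dx=-3,dy=+9->D; (6,8):dx=+2,dy=+8->C
  (6,9):dx=-4,dy=-4->C; (7,8):dx=+5,dy=-1->D; (7,9):dx=-1,dy=-13->C; (8,9):dx=-6,dy=-12->C
Step 2: C = 16, D = 20, total pairs = 36.
Step 3: tau = (C - D)/(n(n-1)/2) = (16 - 20)/36 = -0.111111.
Step 4: Exact two-sided p-value (enumerate n! = 362880 permutations of y under H0): p = 0.761414.
Step 5: alpha = 0.05. fail to reject H0.

tau_b = -0.1111 (C=16, D=20), p = 0.761414, fail to reject H0.


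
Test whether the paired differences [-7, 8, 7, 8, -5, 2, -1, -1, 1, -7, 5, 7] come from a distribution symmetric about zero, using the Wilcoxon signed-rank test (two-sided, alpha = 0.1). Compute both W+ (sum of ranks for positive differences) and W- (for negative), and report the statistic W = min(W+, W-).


Step 1: Drop any zero differences (none here) and take |d_i|.
|d| = [7, 8, 7, 8, 5, 2, 1, 1, 1, 7, 5, 7]
Step 2: Midrank |d_i| (ties get averaged ranks).
ranks: |7|->8.5, |8|->11.5, |7|->8.5, |8|->11.5, |5|->5.5, |2|->4, |1|->2, |1|->2, |1|->2, |7|->8.5, |5|->5.5, |7|->8.5
Step 3: Attach original signs; sum ranks with positive sign and with negative sign.
W+ = 11.5 + 8.5 + 11.5 + 4 + 2 + 5.5 + 8.5 = 51.5
W- = 8.5 + 5.5 + 2 + 2 + 8.5 = 26.5
(Check: W+ + W- = 78 should equal n(n+1)/2 = 78.)
Step 4: Test statistic W = min(W+, W-) = 26.5.
Step 5: Ties in |d|, so use the tie-corrected normal approximation.
        E[W] = n(n+1)/4 = 12*13/4 = 39.
        Tie groups: |d|=1 (t=3), |d|=5 (t=2), |d|=7 (t=4), |d|=8 (t=2); sum(t^3 - t) = 96.
        Var[W] = n(n+1)(2n+1)/24 - sum(t^3-t)/48 = 3900/24 - 96/48 = 160.5.
        z = (W - E[W]) / sqrt(Var[W]) = (26.5 - 39) / 12.6689 = -0.9867.
        Two-sided p = 2*Phi(z) = 0.323804.
Step 6: alpha = 0.1. fail to reject H0.

W+ = 51.5, W- = 26.5, W = min = 26.5, p = 0.323804, fail to reject H0.


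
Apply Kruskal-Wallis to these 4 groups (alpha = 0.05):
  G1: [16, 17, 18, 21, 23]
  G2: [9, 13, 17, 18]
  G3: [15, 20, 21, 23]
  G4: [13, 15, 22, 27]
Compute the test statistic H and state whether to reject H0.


Step 1: Combine all N = 17 observations and assign midranks.
sorted (value, group, rank): (9,G2,1), (13,G2,2.5), (13,G4,2.5), (15,G3,4.5), (15,G4,4.5), (16,G1,6), (17,G1,7.5), (17,G2,7.5), (18,G1,9.5), (18,G2,9.5), (20,G3,11), (21,G1,12.5), (21,G3,12.5), (22,G4,14), (23,G1,15.5), (23,G3,15.5), (27,G4,17)
Step 2: Sum ranks within each group.
R_1 = 51 (n_1 = 5)
R_2 = 20.5 (n_2 = 4)
R_3 = 43.5 (n_3 = 4)
R_4 = 38 (n_4 = 4)
Step 3: H = 12/(N(N+1)) * sum(R_i^2/n_i) - 3(N+1)
     = 12/(17*18) * (51^2/5 + 20.5^2/4 + 43.5^2/4 + 38^2/4) - 3*18
     = 0.039216 * 1459.33 - 54
     = 3.228431.
Step 4: Ties present; correction factor C = 1 - 36/(17^3 - 17) = 0.992647. Corrected H = 3.228431 / 0.992647 = 3.252346.
Step 5: Under H0, H ~ chi^2(3); p-value = 0.354331.
Step 6: alpha = 0.05. fail to reject H0.

H = 3.2523, df = 3, p = 0.354331, fail to reject H0.


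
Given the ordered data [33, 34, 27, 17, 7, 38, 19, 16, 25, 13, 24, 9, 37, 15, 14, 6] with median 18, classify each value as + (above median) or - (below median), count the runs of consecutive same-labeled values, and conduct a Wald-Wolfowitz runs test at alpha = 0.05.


Step 1: Compute median = 18; label A = above, B = below.
Labels in order: AAABBAABABABABBB  (n_A = 8, n_B = 8)
Step 2: Count runs R = 10.
Step 3: Under H0 (random ordering), E[R] = 2*n_A*n_B/(n_A+n_B) + 1 = 2*8*8/16 + 1 = 9.0000.
        Var[R] = 2*n_A*n_B*(2*n_A*n_B - n_A - n_B) / ((n_A+n_B)^2 * (n_A+n_B-1)) = 14336/3840 = 3.7333.
        SD[R] = 1.9322.
Step 4: Continuity-corrected z = (R - 0.5 - E[R]) / SD[R] = (10 - 0.5 - 9.0000) / 1.9322 = 0.2588.
Step 5: Two-sided p-value via normal approximation = 2*(1 - Phi(|z|)) = 0.795809.
Step 6: alpha = 0.05. fail to reject H0.

R = 10, z = 0.2588, p = 0.795809, fail to reject H0.


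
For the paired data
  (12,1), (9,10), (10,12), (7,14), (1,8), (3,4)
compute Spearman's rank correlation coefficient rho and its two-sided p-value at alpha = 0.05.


Step 1: Rank x and y separately (midranks; no ties here).
rank(x): 12->6, 9->4, 10->5, 7->3, 1->1, 3->2
rank(y): 1->1, 10->4, 12->5, 14->6, 8->3, 4->2
Step 2: d_i = R_x(i) - R_y(i); compute d_i^2.
  (6-1)^2=25, (4-4)^2=0, (5-5)^2=0, (3-6)^2=9, (1-3)^2=4, (2-2)^2=0
sum(d^2) = 38.
Step 3: rho = 1 - 6*38 / (6*(6^2 - 1)) = 1 - 228/210 = -0.085714.
Step 4: Under H0, t = rho * sqrt((n-2)/(1-rho^2)) = -0.1721 ~ t(4).
Step 5: Two-sided p-value from the t-distribution with 4 df = 0.871743.
Step 6: alpha = 0.05. fail to reject H0.

rho = -0.0857, p = 0.871743, fail to reject H0 at alpha = 0.05.


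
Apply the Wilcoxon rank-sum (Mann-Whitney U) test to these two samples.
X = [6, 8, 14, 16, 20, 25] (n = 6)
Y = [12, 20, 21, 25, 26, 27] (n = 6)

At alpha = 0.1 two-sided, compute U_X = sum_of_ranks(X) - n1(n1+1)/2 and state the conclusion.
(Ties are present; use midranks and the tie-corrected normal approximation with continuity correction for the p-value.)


Step 1: Combine and sort all 12 observations; assign midranks.
sorted (value, group): (6,X), (8,X), (12,Y), (14,X), (16,X), (20,X), (20,Y), (21,Y), (25,X), (25,Y), (26,Y), (27,Y)
ranks: 6->1, 8->2, 12->3, 14->4, 16->5, 20->6.5, 20->6.5, 21->8, 25->9.5, 25->9.5, 26->11, 27->12
Step 2: Rank sum for X: R1 = 1 + 2 + 4 + 5 + 6.5 + 9.5 = 28.
Step 3: U_X = R1 - n1(n1+1)/2 = 28 - 6*7/2 = 28 - 21 = 7.
       U_Y = n1*n2 - U_X = 36 - 7 = 29.
Step 4: Ties are present, so use the tie-corrected normal approximation (with continuity correction) for the p-value.
Step 5: p-value = 0.091554; compare to alpha = 0.1. reject H0.

U_X = 7, p = 0.091554, reject H0 at alpha = 0.1.


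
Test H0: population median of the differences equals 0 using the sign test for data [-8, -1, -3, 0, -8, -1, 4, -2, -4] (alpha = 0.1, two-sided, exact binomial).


Step 1: Discard zero differences. Original n = 9; n_eff = number of nonzero differences = 8.
Nonzero differences (with sign): -8, -1, -3, -8, -1, +4, -2, -4
Step 2: Count signs: positive = 1, negative = 7.
Step 3: Under H0: P(positive) = 0.5, so the number of positives S ~ Bin(8, 0.5).
Step 4: Two-sided exact p-value = sum of Bin(8,0.5) probabilities at or below the observed probability = 0.070312.
Step 5: alpha = 0.1. reject H0.

n_eff = 8, pos = 1, neg = 7, p = 0.070312, reject H0.


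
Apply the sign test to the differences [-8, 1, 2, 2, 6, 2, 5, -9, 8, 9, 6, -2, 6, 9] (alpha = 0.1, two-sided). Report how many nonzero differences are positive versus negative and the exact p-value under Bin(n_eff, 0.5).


Step 1: Discard zero differences. Original n = 14; n_eff = number of nonzero differences = 14.
Nonzero differences (with sign): -8, +1, +2, +2, +6, +2, +5, -9, +8, +9, +6, -2, +6, +9
Step 2: Count signs: positive = 11, negative = 3.
Step 3: Under H0: P(positive) = 0.5, so the number of positives S ~ Bin(14, 0.5).
Step 4: Two-sided exact p-value = sum of Bin(14,0.5) probabilities at or below the observed probability = 0.057373.
Step 5: alpha = 0.1. reject H0.

n_eff = 14, pos = 11, neg = 3, p = 0.057373, reject H0.


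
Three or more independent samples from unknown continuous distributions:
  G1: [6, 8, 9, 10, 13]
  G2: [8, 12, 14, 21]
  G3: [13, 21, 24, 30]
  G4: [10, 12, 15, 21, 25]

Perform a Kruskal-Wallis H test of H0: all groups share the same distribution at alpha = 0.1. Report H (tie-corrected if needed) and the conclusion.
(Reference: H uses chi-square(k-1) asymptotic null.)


Step 1: Combine all N = 18 observations and assign midranks.
sorted (value, group, rank): (6,G1,1), (8,G1,2.5), (8,G2,2.5), (9,G1,4), (10,G1,5.5), (10,G4,5.5), (12,G2,7.5), (12,G4,7.5), (13,G1,9.5), (13,G3,9.5), (14,G2,11), (15,G4,12), (21,G2,14), (21,G3,14), (21,G4,14), (24,G3,16), (25,G4,17), (30,G3,18)
Step 2: Sum ranks within each group.
R_1 = 22.5 (n_1 = 5)
R_2 = 35 (n_2 = 4)
R_3 = 57.5 (n_3 = 4)
R_4 = 56 (n_4 = 5)
Step 3: H = 12/(N(N+1)) * sum(R_i^2/n_i) - 3(N+1)
     = 12/(18*19) * (22.5^2/5 + 35^2/4 + 57.5^2/4 + 56^2/5) - 3*19
     = 0.035088 * 1861.26 - 57
     = 8.307456.
Step 4: Ties present; correction factor C = 1 - 48/(18^3 - 18) = 0.991744. Corrected H = 8.307456 / 0.991744 = 8.376613.
Step 5: Under H0, H ~ chi^2(3); p-value = 0.038837.
Step 6: alpha = 0.1. reject H0.

H = 8.3766, df = 3, p = 0.038837, reject H0.


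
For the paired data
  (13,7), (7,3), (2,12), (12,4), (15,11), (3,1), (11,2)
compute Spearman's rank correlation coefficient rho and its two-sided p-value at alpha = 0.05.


Step 1: Rank x and y separately (midranks; no ties here).
rank(x): 13->6, 7->3, 2->1, 12->5, 15->7, 3->2, 11->4
rank(y): 7->5, 3->3, 12->7, 4->4, 11->6, 1->1, 2->2
Step 2: d_i = R_x(i) - R_y(i); compute d_i^2.
  (6-5)^2=1, (3-3)^2=0, (1-7)^2=36, (5-4)^2=1, (7-6)^2=1, (2-1)^2=1, (4-2)^2=4
sum(d^2) = 44.
Step 3: rho = 1 - 6*44 / (7*(7^2 - 1)) = 1 - 264/336 = 0.214286.
Step 4: Under H0, t = rho * sqrt((n-2)/(1-rho^2)) = 0.4906 ~ t(5).
Step 5: Two-sided p-value from the t-distribution with 5 df = 0.644512.
Step 6: alpha = 0.05. fail to reject H0.

rho = 0.2143, p = 0.644512, fail to reject H0 at alpha = 0.05.


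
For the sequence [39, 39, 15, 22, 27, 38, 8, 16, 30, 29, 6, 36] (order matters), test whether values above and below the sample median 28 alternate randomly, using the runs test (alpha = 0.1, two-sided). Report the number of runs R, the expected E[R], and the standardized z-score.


Step 1: Compute median = 28; label A = above, B = below.
Labels in order: AABBBABBAABA  (n_A = 6, n_B = 6)
Step 2: Count runs R = 7.
Step 3: Under H0 (random ordering), E[R] = 2*n_A*n_B/(n_A+n_B) + 1 = 2*6*6/12 + 1 = 7.0000.
        Var[R] = 2*n_A*n_B*(2*n_A*n_B - n_A - n_B) / ((n_A+n_B)^2 * (n_A+n_B-1)) = 4320/1584 = 2.7273.
        SD[R] = 1.6514.
Step 4: R = E[R], so z = 0 with no continuity correction.
Step 5: Two-sided p-value via normal approximation = 2*(1 - Phi(|z|)) = 1.000000.
Step 6: alpha = 0.1. fail to reject H0.

R = 7, z = 0.0000, p = 1.000000, fail to reject H0.


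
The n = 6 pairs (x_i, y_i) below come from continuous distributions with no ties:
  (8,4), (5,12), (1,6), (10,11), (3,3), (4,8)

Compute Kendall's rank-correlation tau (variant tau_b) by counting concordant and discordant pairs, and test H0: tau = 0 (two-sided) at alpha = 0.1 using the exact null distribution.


Step 1: Enumerate the 15 unordered pairs (i,j) with i<j and classify each by sign(x_j-x_i) * sign(y_j-y_i).
  (1,2):dx=-3,dy=+8->D; (1,3):dx=-7,dy=+2->D; (1,4):dx=+2,dy=+7->C; (1,5):dx=-5,dy=-1->C
  (1,6):dx=-4,dy=+4->D; (2,3):dx=-4,dy=-6->C; (2,4):dx=+5,dy=-1->D; (2,5):dx=-2,dy=-9->C
  (2,6):dx=-1,dy=-4->C; (3,4):dx=+9,dy=+5->C; (3,5):dx=+2,dy=-3->D; (3,6):dx=+3,dy=+2->C
  (4,5):dx=-7,dy=-8->C; (4,6):dx=-6,dy=-3->C; (5,6):dx=+1,dy=+5->C
Step 2: C = 10, D = 5, total pairs = 15.
Step 3: tau = (C - D)/(n(n-1)/2) = (10 - 5)/15 = 0.333333.
Step 4: Exact two-sided p-value (enumerate n! = 720 permutations of y under H0): p = 0.469444.
Step 5: alpha = 0.1. fail to reject H0.

tau_b = 0.3333 (C=10, D=5), p = 0.469444, fail to reject H0.


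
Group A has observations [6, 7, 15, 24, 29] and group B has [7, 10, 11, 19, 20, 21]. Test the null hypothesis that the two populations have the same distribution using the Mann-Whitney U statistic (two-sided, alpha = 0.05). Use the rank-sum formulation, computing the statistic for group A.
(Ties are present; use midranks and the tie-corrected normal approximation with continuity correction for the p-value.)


Step 1: Combine and sort all 11 observations; assign midranks.
sorted (value, group): (6,X), (7,X), (7,Y), (10,Y), (11,Y), (15,X), (19,Y), (20,Y), (21,Y), (24,X), (29,X)
ranks: 6->1, 7->2.5, 7->2.5, 10->4, 11->5, 15->6, 19->7, 20->8, 21->9, 24->10, 29->11
Step 2: Rank sum for X: R1 = 1 + 2.5 + 6 + 10 + 11 = 30.5.
Step 3: U_X = R1 - n1(n1+1)/2 = 30.5 - 5*6/2 = 30.5 - 15 = 15.5.
       U_Y = n1*n2 - U_X = 30 - 15.5 = 14.5.
Step 4: Ties are present, so use the tie-corrected normal approximation (with continuity correction) for the p-value.
Step 5: p-value = 1.000000; compare to alpha = 0.05. fail to reject H0.

U_X = 15.5, p = 1.000000, fail to reject H0 at alpha = 0.05.


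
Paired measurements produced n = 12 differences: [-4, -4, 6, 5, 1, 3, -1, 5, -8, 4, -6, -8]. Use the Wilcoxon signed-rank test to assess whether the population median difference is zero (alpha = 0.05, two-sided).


Step 1: Drop any zero differences (none here) and take |d_i|.
|d| = [4, 4, 6, 5, 1, 3, 1, 5, 8, 4, 6, 8]
Step 2: Midrank |d_i| (ties get averaged ranks).
ranks: |4|->5, |4|->5, |6|->9.5, |5|->7.5, |1|->1.5, |3|->3, |1|->1.5, |5|->7.5, |8|->11.5, |4|->5, |6|->9.5, |8|->11.5
Step 3: Attach original signs; sum ranks with positive sign and with negative sign.
W+ = 9.5 + 7.5 + 1.5 + 3 + 7.5 + 5 = 34
W- = 5 + 5 + 1.5 + 11.5 + 9.5 + 11.5 = 44
(Check: W+ + W- = 78 should equal n(n+1)/2 = 78.)
Step 4: Test statistic W = min(W+, W-) = 34.
Step 5: Ties in |d|, so use the tie-corrected normal approximation.
        E[W] = n(n+1)/4 = 12*13/4 = 39.
        Tie groups: |d|=1 (t=2), |d|=4 (t=3), |d|=5 (t=2), |d|=6 (t=2), |d|=8 (t=2); sum(t^3 - t) = 48.
        Var[W] = n(n+1)(2n+1)/24 - sum(t^3-t)/48 = 3900/24 - 48/48 = 161.5.
        z = (W - E[W]) / sqrt(Var[W]) = (34 - 39) / 12.7083 = -0.3934.
        Two-sided p = 2*Phi(z) = 0.693991.
Step 6: alpha = 0.05. fail to reject H0.

W+ = 34, W- = 44, W = min = 34, p = 0.693991, fail to reject H0.


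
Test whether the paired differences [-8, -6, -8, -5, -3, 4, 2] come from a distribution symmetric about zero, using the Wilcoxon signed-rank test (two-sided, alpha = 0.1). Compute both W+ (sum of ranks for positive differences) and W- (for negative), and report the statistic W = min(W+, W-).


Step 1: Drop any zero differences (none here) and take |d_i|.
|d| = [8, 6, 8, 5, 3, 4, 2]
Step 2: Midrank |d_i| (ties get averaged ranks).
ranks: |8|->6.5, |6|->5, |8|->6.5, |5|->4, |3|->2, |4|->3, |2|->1
Step 3: Attach original signs; sum ranks with positive sign and with negative sign.
W+ = 3 + 1 = 4
W- = 6.5 + 5 + 6.5 + 4 + 2 = 24
(Check: W+ + W- = 28 should equal n(n+1)/2 = 28.)
Step 4: Test statistic W = min(W+, W-) = 4.
Step 5: Ties in |d|, so use the tie-corrected normal approximation.
        E[W] = n(n+1)/4 = 7*8/4 = 14.
        Tie groups: |d|=8 (t=2); sum(t^3 - t) = 6.
        Var[W] = n(n+1)(2n+1)/24 - sum(t^3-t)/48 = 840/24 - 6/48 = 34.875.
        z = (W - E[W]) / sqrt(Var[W]) = (4 - 14) / 5.9055 = -1.6933.
        Two-sided p = 2*Phi(z) = 0.090392.
Step 6: alpha = 0.1. reject H0.

W+ = 4, W- = 24, W = min = 4, p = 0.090392, reject H0.


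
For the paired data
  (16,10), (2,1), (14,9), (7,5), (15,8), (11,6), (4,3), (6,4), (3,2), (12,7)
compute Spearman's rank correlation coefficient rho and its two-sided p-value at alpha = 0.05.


Step 1: Rank x and y separately (midranks; no ties here).
rank(x): 16->10, 2->1, 14->8, 7->5, 15->9, 11->6, 4->3, 6->4, 3->2, 12->7
rank(y): 10->10, 1->1, 9->9, 5->5, 8->8, 6->6, 3->3, 4->4, 2->2, 7->7
Step 2: d_i = R_x(i) - R_y(i); compute d_i^2.
  (10-10)^2=0, (1-1)^2=0, (8-9)^2=1, (5-5)^2=0, (9-8)^2=1, (6-6)^2=0, (3-3)^2=0, (4-4)^2=0, (2-2)^2=0, (7-7)^2=0
sum(d^2) = 2.
Step 3: rho = 1 - 6*2 / (10*(10^2 - 1)) = 1 - 12/990 = 0.987879.
Step 4: Under H0, t = rho * sqrt((n-2)/(1-rho^2)) = 18.0003 ~ t(8).
Step 5: Two-sided p-value from the t-distribution with 8 df = 0.000000.
Step 6: alpha = 0.05. reject H0.

rho = 0.9879, p = 0.000000, reject H0 at alpha = 0.05.


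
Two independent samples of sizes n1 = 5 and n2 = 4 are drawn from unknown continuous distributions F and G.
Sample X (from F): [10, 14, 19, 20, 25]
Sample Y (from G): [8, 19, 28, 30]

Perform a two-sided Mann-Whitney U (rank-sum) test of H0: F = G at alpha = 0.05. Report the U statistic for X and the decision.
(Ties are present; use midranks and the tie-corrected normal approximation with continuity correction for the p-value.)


Step 1: Combine and sort all 9 observations; assign midranks.
sorted (value, group): (8,Y), (10,X), (14,X), (19,X), (19,Y), (20,X), (25,X), (28,Y), (30,Y)
ranks: 8->1, 10->2, 14->3, 19->4.5, 19->4.5, 20->6, 25->7, 28->8, 30->9
Step 2: Rank sum for X: R1 = 2 + 3 + 4.5 + 6 + 7 = 22.5.
Step 3: U_X = R1 - n1(n1+1)/2 = 22.5 - 5*6/2 = 22.5 - 15 = 7.5.
       U_Y = n1*n2 - U_X = 20 - 7.5 = 12.5.
Step 4: Ties are present, so use the tie-corrected normal approximation (with continuity correction) for the p-value.
Step 5: p-value = 0.622753; compare to alpha = 0.05. fail to reject H0.

U_X = 7.5, p = 0.622753, fail to reject H0 at alpha = 0.05.


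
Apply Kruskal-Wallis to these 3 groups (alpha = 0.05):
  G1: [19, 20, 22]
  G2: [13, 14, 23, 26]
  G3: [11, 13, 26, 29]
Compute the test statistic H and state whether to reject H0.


Step 1: Combine all N = 11 observations and assign midranks.
sorted (value, group, rank): (11,G3,1), (13,G2,2.5), (13,G3,2.5), (14,G2,4), (19,G1,5), (20,G1,6), (22,G1,7), (23,G2,8), (26,G2,9.5), (26,G3,9.5), (29,G3,11)
Step 2: Sum ranks within each group.
R_1 = 18 (n_1 = 3)
R_2 = 24 (n_2 = 4)
R_3 = 24 (n_3 = 4)
Step 3: H = 12/(N(N+1)) * sum(R_i^2/n_i) - 3(N+1)
     = 12/(11*12) * (18^2/3 + 24^2/4 + 24^2/4) - 3*12
     = 0.090909 * 396 - 36
     = 0.000000.
Step 4: Ties present; correction factor C = 1 - 12/(11^3 - 11) = 0.990909. Corrected H = 0.000000 / 0.990909 = 0.000000.
Step 5: Under H0, H ~ chi^2(2); p-value = 1.000000.
Step 6: alpha = 0.05. fail to reject H0.

H = 0.0000, df = 2, p = 1.000000, fail to reject H0.


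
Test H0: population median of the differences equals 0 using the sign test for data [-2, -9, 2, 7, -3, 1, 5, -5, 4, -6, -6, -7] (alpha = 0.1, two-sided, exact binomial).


Step 1: Discard zero differences. Original n = 12; n_eff = number of nonzero differences = 12.
Nonzero differences (with sign): -2, -9, +2, +7, -3, +1, +5, -5, +4, -6, -6, -7
Step 2: Count signs: positive = 5, negative = 7.
Step 3: Under H0: P(positive) = 0.5, so the number of positives S ~ Bin(12, 0.5).
Step 4: Two-sided exact p-value = sum of Bin(12,0.5) probabilities at or below the observed probability = 0.774414.
Step 5: alpha = 0.1. fail to reject H0.

n_eff = 12, pos = 5, neg = 7, p = 0.774414, fail to reject H0.


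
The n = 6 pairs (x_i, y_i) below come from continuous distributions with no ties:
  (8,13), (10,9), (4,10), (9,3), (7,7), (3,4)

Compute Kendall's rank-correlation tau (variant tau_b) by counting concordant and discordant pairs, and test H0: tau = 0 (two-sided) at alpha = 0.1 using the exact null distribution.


Step 1: Enumerate the 15 unordered pairs (i,j) with i<j and classify each by sign(x_j-x_i) * sign(y_j-y_i).
  (1,2):dx=+2,dy=-4->D; (1,3):dx=-4,dy=-3->C; (1,4):dx=+1,dy=-10->D; (1,5):dx=-1,dy=-6->C
  (1,6):dx=-5,dy=-9->C; (2,3):dx=-6,dy=+1->D; (2,4):dx=-1,dy=-6->C; (2,5):dx=-3,dy=-2->C
  (2,6):dx=-7,dy=-5->C; (3,4):dx=+5,dy=-7->D; (3,5):dx=+3,dy=-3->D; (3,6):dx=-1,dy=-6->C
  (4,5):dx=-2,dy=+4->D; (4,6):dx=-6,dy=+1->D; (5,6):dx=-4,dy=-3->C
Step 2: C = 8, D = 7, total pairs = 15.
Step 3: tau = (C - D)/(n(n-1)/2) = (8 - 7)/15 = 0.066667.
Step 4: Exact two-sided p-value (enumerate n! = 720 permutations of y under H0): p = 1.000000.
Step 5: alpha = 0.1. fail to reject H0.

tau_b = 0.0667 (C=8, D=7), p = 1.000000, fail to reject H0.


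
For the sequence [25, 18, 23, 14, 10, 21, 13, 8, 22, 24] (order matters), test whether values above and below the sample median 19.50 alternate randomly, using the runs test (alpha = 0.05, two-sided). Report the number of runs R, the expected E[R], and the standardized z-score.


Step 1: Compute median = 19.50; label A = above, B = below.
Labels in order: ABABBABBAA  (n_A = 5, n_B = 5)
Step 2: Count runs R = 7.
Step 3: Under H0 (random ordering), E[R] = 2*n_A*n_B/(n_A+n_B) + 1 = 2*5*5/10 + 1 = 6.0000.
        Var[R] = 2*n_A*n_B*(2*n_A*n_B - n_A - n_B) / ((n_A+n_B)^2 * (n_A+n_B-1)) = 2000/900 = 2.2222.
        SD[R] = 1.4907.
Step 4: Continuity-corrected z = (R - 0.5 - E[R]) / SD[R] = (7 - 0.5 - 6.0000) / 1.4907 = 0.3354.
Step 5: Two-sided p-value via normal approximation = 2*(1 - Phi(|z|)) = 0.737316.
Step 6: alpha = 0.05. fail to reject H0.

R = 7, z = 0.3354, p = 0.737316, fail to reject H0.


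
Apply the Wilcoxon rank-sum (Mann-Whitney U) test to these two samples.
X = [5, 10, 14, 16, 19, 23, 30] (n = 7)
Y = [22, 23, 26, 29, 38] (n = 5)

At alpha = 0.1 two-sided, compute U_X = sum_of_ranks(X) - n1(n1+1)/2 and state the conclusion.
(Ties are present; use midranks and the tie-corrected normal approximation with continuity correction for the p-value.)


Step 1: Combine and sort all 12 observations; assign midranks.
sorted (value, group): (5,X), (10,X), (14,X), (16,X), (19,X), (22,Y), (23,X), (23,Y), (26,Y), (29,Y), (30,X), (38,Y)
ranks: 5->1, 10->2, 14->3, 16->4, 19->5, 22->6, 23->7.5, 23->7.5, 26->9, 29->10, 30->11, 38->12
Step 2: Rank sum for X: R1 = 1 + 2 + 3 + 4 + 5 + 7.5 + 11 = 33.5.
Step 3: U_X = R1 - n1(n1+1)/2 = 33.5 - 7*8/2 = 33.5 - 28 = 5.5.
       U_Y = n1*n2 - U_X = 35 - 5.5 = 29.5.
Step 4: Ties are present, so use the tie-corrected normal approximation (with continuity correction) for the p-value.
Step 5: p-value = 0.061363; compare to alpha = 0.1. reject H0.

U_X = 5.5, p = 0.061363, reject H0 at alpha = 0.1.


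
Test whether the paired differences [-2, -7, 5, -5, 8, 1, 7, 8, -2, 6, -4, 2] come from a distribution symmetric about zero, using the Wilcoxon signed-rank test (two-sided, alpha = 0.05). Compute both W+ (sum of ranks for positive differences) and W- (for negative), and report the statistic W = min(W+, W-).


Step 1: Drop any zero differences (none here) and take |d_i|.
|d| = [2, 7, 5, 5, 8, 1, 7, 8, 2, 6, 4, 2]
Step 2: Midrank |d_i| (ties get averaged ranks).
ranks: |2|->3, |7|->9.5, |5|->6.5, |5|->6.5, |8|->11.5, |1|->1, |7|->9.5, |8|->11.5, |2|->3, |6|->8, |4|->5, |2|->3
Step 3: Attach original signs; sum ranks with positive sign and with negative sign.
W+ = 6.5 + 11.5 + 1 + 9.5 + 11.5 + 8 + 3 = 51
W- = 3 + 9.5 + 6.5 + 3 + 5 = 27
(Check: W+ + W- = 78 should equal n(n+1)/2 = 78.)
Step 4: Test statistic W = min(W+, W-) = 27.
Step 5: Ties in |d|, so use the tie-corrected normal approximation.
        E[W] = n(n+1)/4 = 12*13/4 = 39.
        Tie groups: |d|=2 (t=3), |d|=5 (t=2), |d|=7 (t=2), |d|=8 (t=2); sum(t^3 - t) = 42.
        Var[W] = n(n+1)(2n+1)/24 - sum(t^3-t)/48 = 3900/24 - 42/48 = 161.625.
        z = (W - E[W]) / sqrt(Var[W]) = (27 - 39) / 12.7132 = -0.9439.
        Two-sided p = 2*Phi(z) = 0.345220.
Step 6: alpha = 0.05. fail to reject H0.

W+ = 51, W- = 27, W = min = 27, p = 0.345220, fail to reject H0.


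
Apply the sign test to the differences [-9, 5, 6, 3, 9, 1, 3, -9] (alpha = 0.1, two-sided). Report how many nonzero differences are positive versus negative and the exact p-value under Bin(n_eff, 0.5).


Step 1: Discard zero differences. Original n = 8; n_eff = number of nonzero differences = 8.
Nonzero differences (with sign): -9, +5, +6, +3, +9, +1, +3, -9
Step 2: Count signs: positive = 6, negative = 2.
Step 3: Under H0: P(positive) = 0.5, so the number of positives S ~ Bin(8, 0.5).
Step 4: Two-sided exact p-value = sum of Bin(8,0.5) probabilities at or below the observed probability = 0.289062.
Step 5: alpha = 0.1. fail to reject H0.

n_eff = 8, pos = 6, neg = 2, p = 0.289062, fail to reject H0.


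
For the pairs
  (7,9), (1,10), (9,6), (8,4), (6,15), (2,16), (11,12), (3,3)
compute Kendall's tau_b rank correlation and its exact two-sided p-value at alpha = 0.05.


Step 1: Enumerate the 28 unordered pairs (i,j) with i<j and classify each by sign(x_j-x_i) * sign(y_j-y_i).
  (1,2):dx=-6,dy=+1->D; (1,3):dx=+2,dy=-3->D; (1,4):dx=+1,dy=-5->D; (1,5):dx=-1,dy=+6->D
  (1,6):dx=-5,dy=+7->D; (1,7):dx=+4,dy=+3->C; (1,8):dx=-4,dy=-6->C; (2,3):dx=+8,dy=-4->D
  (2,4):dx=+7,dy=-6->D; (2,5):dx=+5,dy=+5->C; (2,6):dx=+1,dy=+6->C; (2,7):dx=+10,dy=+2->C
  (2,8):dx=+2,dy=-7->D; (3,4):dx=-1,dy=-2->C; (3,5):dx=-3,dy=+9->D; (3,6):dx=-7,dy=+10->D
  (3,7):dx=+2,dy=+6->C; (3,8):dx=-6,dy=-3->C; (4,5):dx=-2,dy=+11->D; (4,6):dx=-6,dy=+12->D
  (4,7):dx=+3,dy=+8->C; (4,8):dx=-5,dy=-1->C; (5,6):dx=-4,dy=+1->D; (5,7):dx=+5,dy=-3->D
  (5,8):dx=-3,dy=-12->C; (6,7):dx=+9,dy=-4->D; (6,8):dx=+1,dy=-13->D; (7,8):dx=-8,dy=-9->C
Step 2: C = 12, D = 16, total pairs = 28.
Step 3: tau = (C - D)/(n(n-1)/2) = (12 - 16)/28 = -0.142857.
Step 4: Exact two-sided p-value (enumerate n! = 40320 permutations of y under H0): p = 0.719544.
Step 5: alpha = 0.05. fail to reject H0.

tau_b = -0.1429 (C=12, D=16), p = 0.719544, fail to reject H0.


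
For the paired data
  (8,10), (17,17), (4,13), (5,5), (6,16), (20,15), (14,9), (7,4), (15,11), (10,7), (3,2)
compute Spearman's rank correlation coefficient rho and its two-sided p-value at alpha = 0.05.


Step 1: Rank x and y separately (midranks; no ties here).
rank(x): 8->6, 17->10, 4->2, 5->3, 6->4, 20->11, 14->8, 7->5, 15->9, 10->7, 3->1
rank(y): 10->6, 17->11, 13->8, 5->3, 16->10, 15->9, 9->5, 4->2, 11->7, 7->4, 2->1
Step 2: d_i = R_x(i) - R_y(i); compute d_i^2.
  (6-6)^2=0, (10-11)^2=1, (2-8)^2=36, (3-3)^2=0, (4-10)^2=36, (11-9)^2=4, (8-5)^2=9, (5-2)^2=9, (9-7)^2=4, (7-4)^2=9, (1-1)^2=0
sum(d^2) = 108.
Step 3: rho = 1 - 6*108 / (11*(11^2 - 1)) = 1 - 648/1320 = 0.509091.
Step 4: Under H0, t = rho * sqrt((n-2)/(1-rho^2)) = 1.7744 ~ t(9).
Step 5: Two-sided p-value from the t-distribution with 9 df = 0.109737.
Step 6: alpha = 0.05. fail to reject H0.

rho = 0.5091, p = 0.109737, fail to reject H0 at alpha = 0.05.


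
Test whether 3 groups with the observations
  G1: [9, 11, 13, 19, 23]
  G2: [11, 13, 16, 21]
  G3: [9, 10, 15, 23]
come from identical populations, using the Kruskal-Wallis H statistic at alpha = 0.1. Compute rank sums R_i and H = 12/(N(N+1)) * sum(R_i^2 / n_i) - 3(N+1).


Step 1: Combine all N = 13 observations and assign midranks.
sorted (value, group, rank): (9,G1,1.5), (9,G3,1.5), (10,G3,3), (11,G1,4.5), (11,G2,4.5), (13,G1,6.5), (13,G2,6.5), (15,G3,8), (16,G2,9), (19,G1,10), (21,G2,11), (23,G1,12.5), (23,G3,12.5)
Step 2: Sum ranks within each group.
R_1 = 35 (n_1 = 5)
R_2 = 31 (n_2 = 4)
R_3 = 25 (n_3 = 4)
Step 3: H = 12/(N(N+1)) * sum(R_i^2/n_i) - 3(N+1)
     = 12/(13*14) * (35^2/5 + 31^2/4 + 25^2/4) - 3*14
     = 0.065934 * 641.5 - 42
     = 0.296703.
Step 4: Ties present; correction factor C = 1 - 24/(13^3 - 13) = 0.989011. Corrected H = 0.296703 / 0.989011 = 0.300000.
Step 5: Under H0, H ~ chi^2(2); p-value = 0.860708.
Step 6: alpha = 0.1. fail to reject H0.

H = 0.3000, df = 2, p = 0.860708, fail to reject H0.


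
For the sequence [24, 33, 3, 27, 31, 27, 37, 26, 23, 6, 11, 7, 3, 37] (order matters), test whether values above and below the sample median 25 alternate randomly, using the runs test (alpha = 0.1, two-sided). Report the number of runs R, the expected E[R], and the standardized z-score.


Step 1: Compute median = 25; label A = above, B = below.
Labels in order: BABAAAAABBBBBA  (n_A = 7, n_B = 7)
Step 2: Count runs R = 6.
Step 3: Under H0 (random ordering), E[R] = 2*n_A*n_B/(n_A+n_B) + 1 = 2*7*7/14 + 1 = 8.0000.
        Var[R] = 2*n_A*n_B*(2*n_A*n_B - n_A - n_B) / ((n_A+n_B)^2 * (n_A+n_B-1)) = 8232/2548 = 3.2308.
        SD[R] = 1.7974.
Step 4: Continuity-corrected z = (R + 0.5 - E[R]) / SD[R] = (6 + 0.5 - 8.0000) / 1.7974 = -0.8345.
Step 5: Two-sided p-value via normal approximation = 2*(1 - Phi(|z|)) = 0.403986.
Step 6: alpha = 0.1. fail to reject H0.

R = 6, z = -0.8345, p = 0.403986, fail to reject H0.


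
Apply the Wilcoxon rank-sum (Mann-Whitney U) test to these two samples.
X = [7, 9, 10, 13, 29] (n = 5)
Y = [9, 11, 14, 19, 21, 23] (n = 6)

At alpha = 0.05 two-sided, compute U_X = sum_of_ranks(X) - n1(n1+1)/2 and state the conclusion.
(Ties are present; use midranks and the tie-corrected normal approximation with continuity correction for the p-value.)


Step 1: Combine and sort all 11 observations; assign midranks.
sorted (value, group): (7,X), (9,X), (9,Y), (10,X), (11,Y), (13,X), (14,Y), (19,Y), (21,Y), (23,Y), (29,X)
ranks: 7->1, 9->2.5, 9->2.5, 10->4, 11->5, 13->6, 14->7, 19->8, 21->9, 23->10, 29->11
Step 2: Rank sum for X: R1 = 1 + 2.5 + 4 + 6 + 11 = 24.5.
Step 3: U_X = R1 - n1(n1+1)/2 = 24.5 - 5*6/2 = 24.5 - 15 = 9.5.
       U_Y = n1*n2 - U_X = 30 - 9.5 = 20.5.
Step 4: Ties are present, so use the tie-corrected normal approximation (with continuity correction) for the p-value.
Step 5: p-value = 0.360216; compare to alpha = 0.05. fail to reject H0.

U_X = 9.5, p = 0.360216, fail to reject H0 at alpha = 0.05.


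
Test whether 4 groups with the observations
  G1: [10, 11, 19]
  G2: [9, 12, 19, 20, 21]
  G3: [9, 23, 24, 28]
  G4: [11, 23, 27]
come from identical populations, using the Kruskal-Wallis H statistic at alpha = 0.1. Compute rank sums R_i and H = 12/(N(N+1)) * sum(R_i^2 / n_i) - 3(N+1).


Step 1: Combine all N = 15 observations and assign midranks.
sorted (value, group, rank): (9,G2,1.5), (9,G3,1.5), (10,G1,3), (11,G1,4.5), (11,G4,4.5), (12,G2,6), (19,G1,7.5), (19,G2,7.5), (20,G2,9), (21,G2,10), (23,G3,11.5), (23,G4,11.5), (24,G3,13), (27,G4,14), (28,G3,15)
Step 2: Sum ranks within each group.
R_1 = 15 (n_1 = 3)
R_2 = 34 (n_2 = 5)
R_3 = 41 (n_3 = 4)
R_4 = 30 (n_4 = 3)
Step 3: H = 12/(N(N+1)) * sum(R_i^2/n_i) - 3(N+1)
     = 12/(15*16) * (15^2/3 + 34^2/5 + 41^2/4 + 30^2/3) - 3*16
     = 0.050000 * 1026.45 - 48
     = 3.322500.
Step 4: Ties present; correction factor C = 1 - 24/(15^3 - 15) = 0.992857. Corrected H = 3.322500 / 0.992857 = 3.346403.
Step 5: Under H0, H ~ chi^2(3); p-value = 0.341236.
Step 6: alpha = 0.1. fail to reject H0.

H = 3.3464, df = 3, p = 0.341236, fail to reject H0.
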